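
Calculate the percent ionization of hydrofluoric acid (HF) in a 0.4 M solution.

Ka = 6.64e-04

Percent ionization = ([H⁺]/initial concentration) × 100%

Using Ka equilibrium: x² + Ka×x - Ka×C = 0. Solving: [H⁺] = 1.5969e-02. Percent = (1.5969e-02/0.4) × 100

Percent ionization = 3.99%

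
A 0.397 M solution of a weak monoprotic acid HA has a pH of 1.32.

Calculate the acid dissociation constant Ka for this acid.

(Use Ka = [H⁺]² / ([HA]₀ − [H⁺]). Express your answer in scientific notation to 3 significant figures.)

[H⁺] = 10^(−pH) = 10^(−1.32) = 4.786e-02 M. For HA ⇌ H⁺ + A⁻, Ka = [H⁺][A⁻]/[HA] = [H⁺]² / ([HA]₀ − [H⁺]) = (4.786e-02)² / (0.397 − 4.786e-02) = 6.56e-03.

K_a = 6.56e-03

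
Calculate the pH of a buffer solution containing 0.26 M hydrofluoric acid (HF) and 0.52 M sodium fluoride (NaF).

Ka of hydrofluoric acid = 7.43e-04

pKa = -log(7.43e-04) = 3.13. pH = pKa + log([A⁻]/[HA]) = 3.13 + log(0.52/0.26)

pH = 3.43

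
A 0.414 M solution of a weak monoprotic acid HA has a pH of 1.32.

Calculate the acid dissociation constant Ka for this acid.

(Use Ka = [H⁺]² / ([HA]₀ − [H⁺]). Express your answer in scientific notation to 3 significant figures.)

[H⁺] = 10^(−pH) = 10^(−1.32) = 4.786e-02 M. For HA ⇌ H⁺ + A⁻, Ka = [H⁺][A⁻]/[HA] = [H⁺]² / ([HA]₀ − [H⁺]) = (4.786e-02)² / (0.414 − 4.786e-02) = 6.26e-03.

K_a = 6.26e-03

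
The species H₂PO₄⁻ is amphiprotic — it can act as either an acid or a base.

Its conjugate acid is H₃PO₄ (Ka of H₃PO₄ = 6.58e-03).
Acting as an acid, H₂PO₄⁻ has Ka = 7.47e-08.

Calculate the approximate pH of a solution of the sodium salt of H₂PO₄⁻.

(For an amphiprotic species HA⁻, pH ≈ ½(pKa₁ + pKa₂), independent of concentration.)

pKa₁ = -log(6.58e-03) = 2.18; pKa₂ = -log(7.47e-08) = 7.13. For an amphiprotic species, pH ≈ ½(pKa₁ + pKa₂) = ½(2.18 + 7.13) = 4.65.

pH = 4.65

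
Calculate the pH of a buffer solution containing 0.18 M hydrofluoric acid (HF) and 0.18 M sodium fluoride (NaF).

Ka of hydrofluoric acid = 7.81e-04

pKa = -log(7.81e-04) = 3.11. pH = pKa + log([A⁻]/[HA]) = 3.11 + log(0.18/0.18)

pH = 3.11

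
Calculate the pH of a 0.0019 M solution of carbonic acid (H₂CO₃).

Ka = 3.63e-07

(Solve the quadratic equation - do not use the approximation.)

x² + Ka×x - Ka×C = 0. Using quadratic formula: [H⁺] = 2.6081e-05

pH = 4.58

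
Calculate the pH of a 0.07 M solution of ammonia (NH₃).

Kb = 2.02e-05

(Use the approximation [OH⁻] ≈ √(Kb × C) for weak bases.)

[OH⁻] = √(Kb × C) = √(2.02e-05 × 0.07) = 1.1891e-03. pOH = 2.92, pH = 14 - pOH

pH = 11.08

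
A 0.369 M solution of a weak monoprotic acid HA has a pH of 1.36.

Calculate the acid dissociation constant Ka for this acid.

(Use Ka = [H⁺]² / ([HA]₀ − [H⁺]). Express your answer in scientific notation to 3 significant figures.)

[H⁺] = 10^(−pH) = 10^(−1.36) = 4.365e-02 M. For HA ⇌ H⁺ + A⁻, Ka = [H⁺][A⁻]/[HA] = [H⁺]² / ([HA]₀ − [H⁺]) = (4.365e-02)² / (0.369 − 4.365e-02) = 5.86e-03.

K_a = 5.86e-03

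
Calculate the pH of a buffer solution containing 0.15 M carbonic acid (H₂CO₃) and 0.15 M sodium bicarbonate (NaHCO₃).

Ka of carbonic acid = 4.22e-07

pKa = -log(4.22e-07) = 6.37. pH = pKa + log([A⁻]/[HA]) = 6.37 + log(0.15/0.15)

pH = 6.37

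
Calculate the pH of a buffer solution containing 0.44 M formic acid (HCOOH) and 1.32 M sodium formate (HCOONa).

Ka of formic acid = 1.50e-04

pKa = -log(1.50e-04) = 3.82. pH = pKa + log([A⁻]/[HA]) = 3.82 + log(1.32/0.44)

pH = 4.30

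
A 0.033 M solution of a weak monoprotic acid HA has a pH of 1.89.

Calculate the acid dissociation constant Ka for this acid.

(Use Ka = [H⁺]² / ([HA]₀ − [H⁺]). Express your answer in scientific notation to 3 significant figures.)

[H⁺] = 10^(−pH) = 10^(−1.89) = 1.288e-02 M. For HA ⇌ H⁺ + A⁻, Ka = [H⁺][A⁻]/[HA] = [H⁺]² / ([HA]₀ − [H⁺]) = (1.288e-02)² / (0.033 − 1.288e-02) = 8.25e-03.

K_a = 8.25e-03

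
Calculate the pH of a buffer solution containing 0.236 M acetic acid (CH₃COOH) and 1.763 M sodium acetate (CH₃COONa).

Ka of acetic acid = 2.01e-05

pKa = -log(2.01e-05) = 4.70. pH = pKa + log([A⁻]/[HA]) = 4.70 + log(1.763/0.236)

pH = 5.57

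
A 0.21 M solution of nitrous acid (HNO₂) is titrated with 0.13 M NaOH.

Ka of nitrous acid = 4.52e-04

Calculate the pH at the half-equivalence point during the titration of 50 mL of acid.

At half-equivalence [HA] = [A⁻], so Henderson-Hasselbalch gives pH = pKa = -log(4.52e-04) = 3.34.

pH = pKa = 3.34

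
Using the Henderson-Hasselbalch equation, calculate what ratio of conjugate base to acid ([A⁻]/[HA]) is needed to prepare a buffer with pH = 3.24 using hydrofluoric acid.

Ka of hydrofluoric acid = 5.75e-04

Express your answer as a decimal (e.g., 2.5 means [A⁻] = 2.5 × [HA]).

pKa = -log(5.75e-04) = 3.2403. pH = pKa + log([A⁻]/[HA]), so log([A⁻]/[HA]) = pH − pKa = 3.24 − 3.2403 = -0.0003. [A⁻]/[HA] = 10^(-0.0003) = 0.999

[A⁻]/[HA] = 0.999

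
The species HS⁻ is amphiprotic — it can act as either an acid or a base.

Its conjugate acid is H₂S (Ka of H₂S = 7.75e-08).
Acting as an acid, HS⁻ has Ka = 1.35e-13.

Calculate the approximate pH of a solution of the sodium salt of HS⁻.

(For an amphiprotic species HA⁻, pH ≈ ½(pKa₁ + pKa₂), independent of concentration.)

pKa₁ = -log(7.75e-08) = 7.11; pKa₂ = -log(1.35e-13) = 12.87. For an amphiprotic species, pH ≈ ½(pKa₁ + pKa₂) = ½(7.11 + 12.87) = 9.99.

pH = 9.99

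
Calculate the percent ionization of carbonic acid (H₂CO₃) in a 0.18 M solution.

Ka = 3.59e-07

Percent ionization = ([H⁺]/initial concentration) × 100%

Using Ka equilibrium: x² + Ka×x - Ka×C = 0. Solving: [H⁺] = 2.5403e-04. Percent = (2.5403e-04/0.18) × 100

Percent ionization = 0.141%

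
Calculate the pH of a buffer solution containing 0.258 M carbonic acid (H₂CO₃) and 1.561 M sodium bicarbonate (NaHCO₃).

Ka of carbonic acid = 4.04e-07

pKa = -log(4.04e-07) = 6.39. pH = pKa + log([A⁻]/[HA]) = 6.39 + log(1.561/0.258)

pH = 7.18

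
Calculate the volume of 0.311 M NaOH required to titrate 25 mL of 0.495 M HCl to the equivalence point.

At equivalence: moles acid = moles base. moles HCl = 0.495 × 25/1000 = 0.01238 mol. V_base = moles / 0.311 × 1000 = 39.8 mL.

V_{base} = 39.8 mL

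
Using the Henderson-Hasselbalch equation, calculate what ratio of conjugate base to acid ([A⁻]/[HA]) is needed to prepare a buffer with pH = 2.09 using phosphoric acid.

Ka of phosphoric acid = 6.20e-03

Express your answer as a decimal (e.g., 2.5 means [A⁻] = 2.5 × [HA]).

pKa = -log(6.20e-03) = 2.2076. pH = pKa + log([A⁻]/[HA]), so log([A⁻]/[HA]) = pH − pKa = 2.09 − 2.2076 = -0.1176. [A⁻]/[HA] = 10^(-0.1176) = 0.763

[A⁻]/[HA] = 0.763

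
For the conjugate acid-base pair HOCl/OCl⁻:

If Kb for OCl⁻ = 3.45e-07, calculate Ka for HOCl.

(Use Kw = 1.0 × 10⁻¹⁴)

For a conjugate pair Ka × Kb = Kw, so Ka = Kw/Kb = 1.0 × 10⁻¹⁴ / 3.45e-07 = 2.90e-08.

K_a = 2.90e-08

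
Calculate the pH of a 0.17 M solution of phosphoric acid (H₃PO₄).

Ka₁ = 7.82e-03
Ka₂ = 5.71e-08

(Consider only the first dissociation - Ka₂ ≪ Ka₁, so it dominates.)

First dissociation dominates. From Ka₁ = [H⁺][HA⁻]/[H₂A], x² + Ka₁·x − Ka₁·C = 0 with C = 0.17 M and Ka₁ = 7.82e-03. Solving: [H⁺] = (−Ka₁ + √(Ka₁² + 4·Ka₁·C)) / 2 = 3.2760e-02 M. pH = -log(3.2760e-02) = 1.48.

pH = 1.48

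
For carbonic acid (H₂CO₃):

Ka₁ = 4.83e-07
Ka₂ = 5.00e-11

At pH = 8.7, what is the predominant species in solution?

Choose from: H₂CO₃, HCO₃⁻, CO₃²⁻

pKa₁ = 6.32, pKa₂ = 10.30. For a polyprotic acid the predominant species crosses at each pKa: below pKa_n the protonated form dominates, above it the deprotonated form does. At pH = 8.7, the predominant species is HCO₃⁻.

HCO₃⁻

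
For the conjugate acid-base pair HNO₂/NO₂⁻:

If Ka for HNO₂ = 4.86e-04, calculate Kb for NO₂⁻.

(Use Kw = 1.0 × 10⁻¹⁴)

For a conjugate pair Ka × Kb = Kw, so Kb = Kw/Ka = 1.0 × 10⁻¹⁴ / 4.86e-04 = 2.06e-11.

K_b = 2.06e-11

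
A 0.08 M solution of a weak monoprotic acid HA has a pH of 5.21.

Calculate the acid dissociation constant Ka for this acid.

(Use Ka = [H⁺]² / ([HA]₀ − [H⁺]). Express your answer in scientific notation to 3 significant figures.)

[H⁺] = 10^(−pH) = 10^(−5.21) = 6.166e-06 M. For HA ⇌ H⁺ + A⁻, Ka = [H⁺][A⁻]/[HA] = [H⁺]² / ([HA]₀ − [H⁺]) = (6.166e-06)² / (0.08 − 6.166e-06) = 4.75e-10.

K_a = 4.75e-10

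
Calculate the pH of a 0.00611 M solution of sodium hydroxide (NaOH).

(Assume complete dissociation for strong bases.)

[OH⁻] = 0.00611 M for strong base. pOH = -log[OH⁻] = 2.21, pH = 14 - pOH

pH = 11.79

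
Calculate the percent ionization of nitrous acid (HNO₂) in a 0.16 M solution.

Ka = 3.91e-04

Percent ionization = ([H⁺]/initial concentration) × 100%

Using Ka equilibrium: x² + Ka×x - Ka×C = 0. Solving: [H⁺] = 7.7164e-03. Percent = (7.7164e-03/0.16) × 100

Percent ionization = 4.82%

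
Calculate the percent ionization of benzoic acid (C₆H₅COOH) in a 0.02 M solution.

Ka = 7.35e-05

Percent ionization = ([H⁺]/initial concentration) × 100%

Using Ka equilibrium: x² + Ka×x - Ka×C = 0. Solving: [H⁺] = 1.1762e-03. Percent = (1.1762e-03/0.02) × 100

Percent ionization = 5.88%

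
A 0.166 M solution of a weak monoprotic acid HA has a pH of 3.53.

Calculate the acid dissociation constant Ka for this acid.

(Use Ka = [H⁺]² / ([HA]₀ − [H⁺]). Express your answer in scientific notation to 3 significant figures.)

[H⁺] = 10^(−pH) = 10^(−3.53) = 2.951e-04 M. For HA ⇌ H⁺ + A⁻, Ka = [H⁺][A⁻]/[HA] = [H⁺]² / ([HA]₀ − [H⁺]) = (2.951e-04)² / (0.166 − 2.951e-04) = 5.26e-07.

K_a = 5.26e-07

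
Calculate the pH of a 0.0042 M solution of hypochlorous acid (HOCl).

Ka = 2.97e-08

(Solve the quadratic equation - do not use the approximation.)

x² + Ka×x - Ka×C = 0. Using quadratic formula: [H⁺] = 1.1154e-05

pH = 4.95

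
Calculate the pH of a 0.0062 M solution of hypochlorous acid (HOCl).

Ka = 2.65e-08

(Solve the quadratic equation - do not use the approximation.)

x² + Ka×x - Ka×C = 0. Using quadratic formula: [H⁺] = 1.2805e-05

pH = 4.89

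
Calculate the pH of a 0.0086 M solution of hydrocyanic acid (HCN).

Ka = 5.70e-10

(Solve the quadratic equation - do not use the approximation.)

x² + Ka×x - Ka×C = 0. Using quadratic formula: [H⁺] = 2.2138e-06

pH = 5.65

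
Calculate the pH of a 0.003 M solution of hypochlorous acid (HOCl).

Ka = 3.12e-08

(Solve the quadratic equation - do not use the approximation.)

x² + Ka×x - Ka×C = 0. Using quadratic formula: [H⁺] = 9.6591e-06

pH = 5.02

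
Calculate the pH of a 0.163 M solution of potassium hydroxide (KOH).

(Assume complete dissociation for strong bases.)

[OH⁻] = 0.163 M for strong base. pOH = -log[OH⁻] = 0.79, pH = 14 - pOH

pH = 13.21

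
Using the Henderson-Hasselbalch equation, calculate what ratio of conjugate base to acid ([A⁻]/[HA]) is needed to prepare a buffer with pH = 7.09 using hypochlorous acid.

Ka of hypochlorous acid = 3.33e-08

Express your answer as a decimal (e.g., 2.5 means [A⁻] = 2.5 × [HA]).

pKa = -log(3.33e-08) = 7.4776. pH = pKa + log([A⁻]/[HA]), so log([A⁻]/[HA]) = pH − pKa = 7.09 − 7.4776 = -0.3876. [A⁻]/[HA] = 10^(-0.3876) = 0.410

[A⁻]/[HA] = 0.410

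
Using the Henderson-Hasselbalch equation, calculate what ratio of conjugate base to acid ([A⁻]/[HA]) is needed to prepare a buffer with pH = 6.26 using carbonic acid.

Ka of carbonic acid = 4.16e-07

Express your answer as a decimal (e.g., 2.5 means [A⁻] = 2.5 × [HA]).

pKa = -log(4.16e-07) = 6.3809. pH = pKa + log([A⁻]/[HA]), so log([A⁻]/[HA]) = pH − pKa = 6.26 − 6.3809 = -0.1209. [A⁻]/[HA] = 10^(-0.1209) = 0.757

[A⁻]/[HA] = 0.757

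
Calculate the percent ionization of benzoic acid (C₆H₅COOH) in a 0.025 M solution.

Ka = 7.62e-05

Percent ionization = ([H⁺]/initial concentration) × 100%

Using Ka equilibrium: x² + Ka×x - Ka×C = 0. Solving: [H⁺] = 1.3426e-03. Percent = (1.3426e-03/0.025) × 100

Percent ionization = 5.37%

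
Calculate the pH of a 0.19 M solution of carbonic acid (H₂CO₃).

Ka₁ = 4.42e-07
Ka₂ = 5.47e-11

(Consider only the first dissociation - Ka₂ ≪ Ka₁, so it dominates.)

First dissociation dominates. From Ka₁ = [H⁺][HA⁻]/[H₂A], x² + Ka₁·x − Ka₁·C = 0 with C = 0.19 M and Ka₁ = 4.42e-07. Solving: [H⁺] = (−Ka₁ + √(Ka₁² + 4·Ka₁·C)) / 2 = 2.8957e-04 M. pH = -log(2.8957e-04) = 3.54.

pH = 3.54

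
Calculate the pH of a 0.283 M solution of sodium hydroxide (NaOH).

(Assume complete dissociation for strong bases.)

[OH⁻] = 0.283 M for strong base. pOH = -log[OH⁻] = 0.55, pH = 14 - pOH

pH = 13.45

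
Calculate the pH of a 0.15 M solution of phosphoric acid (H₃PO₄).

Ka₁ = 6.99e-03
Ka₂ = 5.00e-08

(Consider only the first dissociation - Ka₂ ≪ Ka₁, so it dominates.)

First dissociation dominates. From Ka₁ = [H⁺][HA⁻]/[H₂A], x² + Ka₁·x − Ka₁·C = 0 with C = 0.15 M and Ka₁ = 6.99e-03. Solving: [H⁺] = (−Ka₁ + √(Ka₁² + 4·Ka₁·C)) / 2 = 2.9074e-02 M. pH = -log(2.9074e-02) = 1.54.

pH = 1.54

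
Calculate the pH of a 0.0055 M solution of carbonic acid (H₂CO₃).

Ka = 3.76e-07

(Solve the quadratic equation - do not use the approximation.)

x² + Ka×x - Ka×C = 0. Using quadratic formula: [H⁺] = 4.5288e-05

pH = 4.34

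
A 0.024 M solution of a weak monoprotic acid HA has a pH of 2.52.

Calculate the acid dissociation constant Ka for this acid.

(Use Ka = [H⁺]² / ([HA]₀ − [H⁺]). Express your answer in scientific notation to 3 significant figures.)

[H⁺] = 10^(−pH) = 10^(−2.52) = 3.020e-03 M. For HA ⇌ H⁺ + A⁻, Ka = [H⁺][A⁻]/[HA] = [H⁺]² / ([HA]₀ − [H⁺]) = (3.020e-03)² / (0.024 − 3.020e-03) = 4.35e-04.

K_a = 4.35e-04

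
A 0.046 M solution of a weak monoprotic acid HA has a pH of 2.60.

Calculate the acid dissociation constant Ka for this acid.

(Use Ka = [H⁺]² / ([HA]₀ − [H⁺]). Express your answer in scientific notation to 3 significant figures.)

[H⁺] = 10^(−pH) = 10^(−2.60) = 2.512e-03 M. For HA ⇌ H⁺ + A⁻, Ka = [H⁺][A⁻]/[HA] = [H⁺]² / ([HA]₀ − [H⁺]) = (2.512e-03)² / (0.046 − 2.512e-03) = 1.45e-04.

K_a = 1.45e-04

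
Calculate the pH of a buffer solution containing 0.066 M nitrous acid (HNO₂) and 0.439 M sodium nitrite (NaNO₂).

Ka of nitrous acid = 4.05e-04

pKa = -log(4.05e-04) = 3.39. pH = pKa + log([A⁻]/[HA]) = 3.39 + log(0.439/0.066)

pH = 4.22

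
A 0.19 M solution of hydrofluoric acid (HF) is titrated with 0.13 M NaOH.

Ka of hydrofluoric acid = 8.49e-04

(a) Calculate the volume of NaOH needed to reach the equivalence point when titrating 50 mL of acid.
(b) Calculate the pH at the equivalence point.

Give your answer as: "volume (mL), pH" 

moles acid = 0.19 × 50/1000 = 0.0095 mol; V_base = moles/0.13 × 1000 = 73.1 mL. At equivalence only the conjugate base is present: [A⁻] = 0.0095/0.123 = 7.7188e-02 M. Kb = Kw/Ka = 1.18e-11; [OH⁻] = √(Kb × [A⁻]) = 9.5350e-07; pOH = 6.02; pH = 14 - pOH = 7.98.

V = 73.1 mL, pH = 7.98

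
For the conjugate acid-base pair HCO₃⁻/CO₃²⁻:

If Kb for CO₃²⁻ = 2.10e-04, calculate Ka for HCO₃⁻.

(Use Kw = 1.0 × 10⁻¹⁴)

For a conjugate pair Ka × Kb = Kw, so Ka = Kw/Kb = 1.0 × 10⁻¹⁴ / 2.10e-04 = 4.76e-11.

K_a = 4.76e-11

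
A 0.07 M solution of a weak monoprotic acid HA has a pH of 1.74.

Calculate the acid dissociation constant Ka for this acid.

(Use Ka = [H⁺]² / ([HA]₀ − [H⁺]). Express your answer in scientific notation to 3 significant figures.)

[H⁺] = 10^(−pH) = 10^(−1.74) = 1.820e-02 M. For HA ⇌ H⁺ + A⁻, Ka = [H⁺][A⁻]/[HA] = [H⁺]² / ([HA]₀ − [H⁺]) = (1.820e-02)² / (0.07 − 1.820e-02) = 6.39e-03.

K_a = 6.39e-03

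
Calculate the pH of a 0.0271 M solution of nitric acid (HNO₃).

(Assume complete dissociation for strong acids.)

[H⁺] = 0.0271 M for strong acid. pH = -log[H⁺] = -log(0.0271)

pH = 1.57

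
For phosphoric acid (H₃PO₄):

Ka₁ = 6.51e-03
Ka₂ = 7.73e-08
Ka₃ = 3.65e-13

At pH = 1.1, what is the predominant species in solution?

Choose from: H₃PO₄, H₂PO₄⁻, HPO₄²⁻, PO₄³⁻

pKa₁ = 2.19, pKa₂ = 7.11, pKa₃ = 12.44. For a polyprotic acid the predominant species crosses at each pKa: below pKa_n the protonated form dominates, above it the deprotonated form does. At pH = 1.1, the predominant species is H₃PO₄.

H₃PO₄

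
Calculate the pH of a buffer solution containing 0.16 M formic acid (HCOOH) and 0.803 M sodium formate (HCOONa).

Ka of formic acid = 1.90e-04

pKa = -log(1.90e-04) = 3.72. pH = pKa + log([A⁻]/[HA]) = 3.72 + log(0.803/0.16)

pH = 4.42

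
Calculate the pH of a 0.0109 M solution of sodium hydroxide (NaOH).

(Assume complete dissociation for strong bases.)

[OH⁻] = 0.0109 M for strong base. pOH = -log[OH⁻] = 1.96, pH = 14 - pOH

pH = 12.04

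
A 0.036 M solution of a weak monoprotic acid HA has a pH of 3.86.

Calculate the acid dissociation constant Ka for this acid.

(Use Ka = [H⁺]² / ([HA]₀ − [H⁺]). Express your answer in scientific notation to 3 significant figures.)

[H⁺] = 10^(−pH) = 10^(−3.86) = 1.380e-04 M. For HA ⇌ H⁺ + A⁻, Ka = [H⁺][A⁻]/[HA] = [H⁺]² / ([HA]₀ − [H⁺]) = (1.380e-04)² / (0.036 − 1.380e-04) = 5.31e-07.

K_a = 5.31e-07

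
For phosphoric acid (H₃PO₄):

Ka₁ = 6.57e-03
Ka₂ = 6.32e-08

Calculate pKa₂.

pKa₂ = -log(Ka₂) = -log(6.32e-08) = 7.20.

pK_{a2} = 7.20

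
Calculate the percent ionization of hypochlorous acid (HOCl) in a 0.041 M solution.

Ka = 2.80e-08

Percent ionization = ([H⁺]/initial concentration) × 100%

Using Ka equilibrium: x² + Ka×x - Ka×C = 0. Solving: [H⁺] = 3.3868e-05. Percent = (3.3868e-05/0.041) × 100

Percent ionization = 0.0826%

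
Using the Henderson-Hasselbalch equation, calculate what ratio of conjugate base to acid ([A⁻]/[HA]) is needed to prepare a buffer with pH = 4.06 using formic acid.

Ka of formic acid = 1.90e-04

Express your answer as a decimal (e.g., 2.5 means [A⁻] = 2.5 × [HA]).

pKa = -log(1.90e-04) = 3.7212. pH = pKa + log([A⁻]/[HA]), so log([A⁻]/[HA]) = pH − pKa = 4.06 − 3.7212 = 0.3388. [A⁻]/[HA] = 10^(0.3388) = 2.18

[A⁻]/[HA] = 2.18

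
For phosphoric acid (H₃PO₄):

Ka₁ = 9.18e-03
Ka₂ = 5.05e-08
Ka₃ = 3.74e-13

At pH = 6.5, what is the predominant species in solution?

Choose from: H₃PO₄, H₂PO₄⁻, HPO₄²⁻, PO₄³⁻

pKa₁ = 2.04, pKa₂ = 7.30, pKa₃ = 12.43. For a polyprotic acid the predominant species crosses at each pKa: below pKa_n the protonated form dominates, above it the deprotonated form does. At pH = 6.5, the predominant species is H₂PO₄⁻.

H₂PO₄⁻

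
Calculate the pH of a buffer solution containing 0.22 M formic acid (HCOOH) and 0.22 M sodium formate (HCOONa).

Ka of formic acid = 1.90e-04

pKa = -log(1.90e-04) = 3.72. pH = pKa + log([A⁻]/[HA]) = 3.72 + log(0.22/0.22)

pH = 3.72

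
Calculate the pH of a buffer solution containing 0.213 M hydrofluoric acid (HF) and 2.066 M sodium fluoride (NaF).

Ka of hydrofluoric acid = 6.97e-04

pKa = -log(6.97e-04) = 3.16. pH = pKa + log([A⁻]/[HA]) = 3.16 + log(2.066/0.213)

pH = 4.14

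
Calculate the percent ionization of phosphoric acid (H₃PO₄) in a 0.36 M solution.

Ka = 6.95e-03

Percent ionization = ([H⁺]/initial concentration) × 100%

Using Ka equilibrium: x² + Ka×x - Ka×C = 0. Solving: [H⁺] = 4.6666e-02. Percent = (4.6666e-02/0.36) × 100

Percent ionization = 13%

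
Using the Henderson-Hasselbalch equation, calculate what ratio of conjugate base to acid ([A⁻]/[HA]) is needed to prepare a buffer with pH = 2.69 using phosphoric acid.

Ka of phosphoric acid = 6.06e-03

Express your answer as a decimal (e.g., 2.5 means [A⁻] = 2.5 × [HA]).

pKa = -log(6.06e-03) = 2.2175. pH = pKa + log([A⁻]/[HA]), so log([A⁻]/[HA]) = pH − pKa = 2.69 − 2.2175 = 0.4725. [A⁻]/[HA] = 10^(0.4725) = 2.97

[A⁻]/[HA] = 2.97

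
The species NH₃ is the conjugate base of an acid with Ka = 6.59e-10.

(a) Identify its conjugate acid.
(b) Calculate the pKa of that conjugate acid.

(a) The conjugate acid is formed by adding one H⁺ to NH₃, giving NH₄⁺. (b) pKa = -log(Ka) = -log(6.59e-10) = 9.18.

Conjugate acid: NH₄⁺; pK_a = 9.18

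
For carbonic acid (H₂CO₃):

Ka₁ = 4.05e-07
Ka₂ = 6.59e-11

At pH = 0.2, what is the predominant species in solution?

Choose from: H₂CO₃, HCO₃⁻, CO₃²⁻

pKa₁ = 6.39, pKa₂ = 10.18. For a polyprotic acid the predominant species crosses at each pKa: below pKa_n the protonated form dominates, above it the deprotonated form does. At pH = 0.2, the predominant species is H₂CO₃.

H₂CO₃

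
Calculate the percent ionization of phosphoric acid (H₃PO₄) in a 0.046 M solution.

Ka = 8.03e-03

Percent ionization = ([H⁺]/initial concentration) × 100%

Using Ka equilibrium: x² + Ka×x - Ka×C = 0. Solving: [H⁺] = 1.5619e-02. Percent = (1.5619e-02/0.046) × 100

Percent ionization = 34%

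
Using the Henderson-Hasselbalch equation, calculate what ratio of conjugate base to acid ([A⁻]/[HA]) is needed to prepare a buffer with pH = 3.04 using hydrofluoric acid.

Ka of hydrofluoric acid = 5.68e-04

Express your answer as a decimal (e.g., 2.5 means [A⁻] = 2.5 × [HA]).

pKa = -log(5.68e-04) = 3.2457. pH = pKa + log([A⁻]/[HA]), so log([A⁻]/[HA]) = pH − pKa = 3.04 − 3.2457 = -0.2057. [A⁻]/[HA] = 10^(-0.2057) = 0.623

[A⁻]/[HA] = 0.623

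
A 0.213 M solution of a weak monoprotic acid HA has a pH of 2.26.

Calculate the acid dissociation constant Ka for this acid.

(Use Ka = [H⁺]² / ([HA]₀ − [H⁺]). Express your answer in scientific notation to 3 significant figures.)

[H⁺] = 10^(−pH) = 10^(−2.26) = 5.495e-03 M. For HA ⇌ H⁺ + A⁻, Ka = [H⁺][A⁻]/[HA] = [H⁺]² / ([HA]₀ − [H⁺]) = (5.495e-03)² / (0.213 − 5.495e-03) = 1.46e-04.

K_a = 1.46e-04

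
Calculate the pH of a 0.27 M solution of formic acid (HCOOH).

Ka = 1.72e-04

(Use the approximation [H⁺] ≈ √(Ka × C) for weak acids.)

[H⁺] = √(Ka × C) = √(1.72e-04 × 0.27) = 6.8147e-03. pH = -log(6.8147e-03)

pH = 2.17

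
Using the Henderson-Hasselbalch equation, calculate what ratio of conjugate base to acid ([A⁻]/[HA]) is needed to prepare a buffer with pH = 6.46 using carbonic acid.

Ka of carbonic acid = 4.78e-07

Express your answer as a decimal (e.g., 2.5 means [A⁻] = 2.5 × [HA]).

pKa = -log(4.78e-07) = 6.3206. pH = pKa + log([A⁻]/[HA]), so log([A⁻]/[HA]) = pH − pKa = 6.46 − 6.3206 = 0.1394. [A⁻]/[HA] = 10^(0.1394) = 1.38

[A⁻]/[HA] = 1.38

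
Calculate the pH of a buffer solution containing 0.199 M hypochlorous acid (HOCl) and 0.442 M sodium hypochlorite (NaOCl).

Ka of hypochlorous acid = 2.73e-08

pKa = -log(2.73e-08) = 7.56. pH = pKa + log([A⁻]/[HA]) = 7.56 + log(0.442/0.199)

pH = 7.91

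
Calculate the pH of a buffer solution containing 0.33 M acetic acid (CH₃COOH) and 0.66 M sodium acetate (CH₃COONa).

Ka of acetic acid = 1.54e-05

pKa = -log(1.54e-05) = 4.81. pH = pKa + log([A⁻]/[HA]) = 4.81 + log(0.66/0.33)

pH = 5.11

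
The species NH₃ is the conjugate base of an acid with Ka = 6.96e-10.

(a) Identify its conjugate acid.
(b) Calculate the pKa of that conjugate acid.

(a) The conjugate acid is formed by adding one H⁺ to NH₃, giving NH₄⁺. (b) pKa = -log(Ka) = -log(6.96e-10) = 9.16.

Conjugate acid: NH₄⁺; pK_a = 9.16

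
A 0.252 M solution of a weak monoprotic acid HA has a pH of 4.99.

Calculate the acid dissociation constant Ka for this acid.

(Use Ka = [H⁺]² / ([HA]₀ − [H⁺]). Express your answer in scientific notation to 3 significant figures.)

[H⁺] = 10^(−pH) = 10^(−4.99) = 1.023e-05 M. For HA ⇌ H⁺ + A⁻, Ka = [H⁺][A⁻]/[HA] = [H⁺]² / ([HA]₀ − [H⁺]) = (1.023e-05)² / (0.252 − 1.023e-05) = 4.16e-10.

K_a = 4.16e-10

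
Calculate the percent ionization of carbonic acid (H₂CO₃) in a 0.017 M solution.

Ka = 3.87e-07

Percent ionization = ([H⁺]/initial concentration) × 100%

Using Ka equilibrium: x² + Ka×x - Ka×C = 0. Solving: [H⁺] = 8.0918e-05. Percent = (8.0918e-05/0.017) × 100

Percent ionization = 0.476%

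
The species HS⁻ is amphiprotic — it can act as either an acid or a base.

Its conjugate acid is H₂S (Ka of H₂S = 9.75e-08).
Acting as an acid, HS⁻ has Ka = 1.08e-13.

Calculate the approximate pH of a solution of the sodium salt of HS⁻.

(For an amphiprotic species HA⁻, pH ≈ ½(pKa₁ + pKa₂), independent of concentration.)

pKa₁ = -log(9.75e-08) = 7.01; pKa₂ = -log(1.08e-13) = 12.97. For an amphiprotic species, pH ≈ ½(pKa₁ + pKa₂) = ½(7.01 + 12.97) = 9.99.

pH = 9.99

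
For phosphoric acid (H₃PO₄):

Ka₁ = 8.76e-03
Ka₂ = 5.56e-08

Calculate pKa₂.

pKa₂ = -log(Ka₂) = -log(5.56e-08) = 7.25.

pK_{a2} = 7.25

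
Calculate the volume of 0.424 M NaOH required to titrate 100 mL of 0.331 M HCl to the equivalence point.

At equivalence: moles acid = moles base. moles HCl = 0.331 × 100/1000 = 0.0331 mol. V_base = moles / 0.424 × 1000 = 78.1 mL.

V_{base} = 78.1 mL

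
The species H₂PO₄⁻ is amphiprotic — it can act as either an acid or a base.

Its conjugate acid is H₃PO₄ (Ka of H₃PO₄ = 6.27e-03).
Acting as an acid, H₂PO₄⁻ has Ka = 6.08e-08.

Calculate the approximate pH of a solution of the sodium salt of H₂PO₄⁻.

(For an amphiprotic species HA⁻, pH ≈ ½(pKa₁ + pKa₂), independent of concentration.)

pKa₁ = -log(6.27e-03) = 2.20; pKa₂ = -log(6.08e-08) = 7.22. For an amphiprotic species, pH ≈ ½(pKa₁ + pKa₂) = ½(2.20 + 7.22) = 4.71.

pH = 4.71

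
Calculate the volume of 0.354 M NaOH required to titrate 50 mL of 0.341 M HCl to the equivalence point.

At equivalence: moles acid = moles base. moles HCl = 0.341 × 50/1000 = 0.01705 mol. V_base = moles / 0.354 × 1000 = 48.2 mL.

V_{base} = 48.2 mL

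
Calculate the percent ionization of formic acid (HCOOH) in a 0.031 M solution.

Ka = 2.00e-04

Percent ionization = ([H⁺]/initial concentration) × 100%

Using Ka equilibrium: x² + Ka×x - Ka×C = 0. Solving: [H⁺] = 2.3920e-03. Percent = (2.3920e-03/0.031) × 100

Percent ionization = 7.72%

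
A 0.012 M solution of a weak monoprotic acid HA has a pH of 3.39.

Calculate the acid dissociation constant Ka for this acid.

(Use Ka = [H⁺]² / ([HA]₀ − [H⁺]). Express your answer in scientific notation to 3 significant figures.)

[H⁺] = 10^(−pH) = 10^(−3.39) = 4.074e-04 M. For HA ⇌ H⁺ + A⁻, Ka = [H⁺][A⁻]/[HA] = [H⁺]² / ([HA]₀ − [H⁺]) = (4.074e-04)² / (0.012 − 4.074e-04) = 1.43e-05.

K_a = 1.43e-05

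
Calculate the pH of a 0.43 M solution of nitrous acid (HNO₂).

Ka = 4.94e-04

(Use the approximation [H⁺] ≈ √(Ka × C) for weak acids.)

[H⁺] = √(Ka × C) = √(4.94e-04 × 0.43) = 1.4575e-02. pH = -log(1.4575e-02)

pH = 1.84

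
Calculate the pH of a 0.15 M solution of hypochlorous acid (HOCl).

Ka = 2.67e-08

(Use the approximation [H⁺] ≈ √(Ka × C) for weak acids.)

[H⁺] = √(Ka × C) = √(2.67e-08 × 0.15) = 6.3285e-05. pH = -log(6.3285e-05)

pH = 4.20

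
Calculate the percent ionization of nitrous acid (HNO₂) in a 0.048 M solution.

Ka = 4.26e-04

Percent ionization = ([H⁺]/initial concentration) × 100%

Using Ka equilibrium: x² + Ka×x - Ka×C = 0. Solving: [H⁺] = 4.3140e-03. Percent = (4.3140e-03/0.048) × 100

Percent ionization = 8.99%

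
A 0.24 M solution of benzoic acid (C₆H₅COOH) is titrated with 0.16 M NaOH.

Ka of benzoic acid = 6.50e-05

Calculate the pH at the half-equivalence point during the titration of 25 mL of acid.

At half-equivalence [HA] = [A⁻], so Henderson-Hasselbalch gives pH = pKa = -log(6.50e-05) = 4.19.

pH = pKa = 4.19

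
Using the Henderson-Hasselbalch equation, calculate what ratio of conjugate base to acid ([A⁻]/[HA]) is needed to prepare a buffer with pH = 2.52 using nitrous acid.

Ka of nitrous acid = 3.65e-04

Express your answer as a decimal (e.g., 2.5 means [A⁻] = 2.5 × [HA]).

pKa = -log(3.65e-04) = 3.4377. pH = pKa + log([A⁻]/[HA]), so log([A⁻]/[HA]) = pH − pKa = 2.52 − 3.4377 = -0.9177. [A⁻]/[HA] = 10^(-0.9177) = 0.121

[A⁻]/[HA] = 0.121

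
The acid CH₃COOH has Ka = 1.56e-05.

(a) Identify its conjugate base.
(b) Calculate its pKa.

(a) The conjugate base is formed by removing one H⁺ from CH₃COOH, giving CH₃COO⁻. (b) pKa = -log(Ka) = -log(1.56e-05) = 4.81.

Conjugate base: CH₃COO⁻; pK_a = 4.81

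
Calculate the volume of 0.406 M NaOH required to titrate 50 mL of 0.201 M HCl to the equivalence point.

At equivalence: moles acid = moles base. moles HCl = 0.201 × 50/1000 = 0.01005 mol. V_base = moles / 0.406 × 1000 = 24.8 mL.

V_{base} = 24.8 mL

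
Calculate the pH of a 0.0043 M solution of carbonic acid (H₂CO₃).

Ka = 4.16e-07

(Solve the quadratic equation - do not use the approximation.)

x² + Ka×x - Ka×C = 0. Using quadratic formula: [H⁺] = 4.2087e-05

pH = 4.38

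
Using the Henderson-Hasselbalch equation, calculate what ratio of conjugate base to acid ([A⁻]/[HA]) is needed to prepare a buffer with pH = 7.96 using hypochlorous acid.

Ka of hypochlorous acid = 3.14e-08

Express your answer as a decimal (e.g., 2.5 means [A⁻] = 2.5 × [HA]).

pKa = -log(3.14e-08) = 7.5031. pH = pKa + log([A⁻]/[HA]), so log([A⁻]/[HA]) = pH − pKa = 7.96 − 7.5031 = 0.4569. [A⁻]/[HA] = 10^(0.4569) = 2.86

[A⁻]/[HA] = 2.86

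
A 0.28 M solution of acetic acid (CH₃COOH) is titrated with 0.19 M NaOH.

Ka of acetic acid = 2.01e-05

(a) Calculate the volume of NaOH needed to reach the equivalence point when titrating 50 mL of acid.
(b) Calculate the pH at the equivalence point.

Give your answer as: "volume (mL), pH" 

moles acid = 0.28 × 50/1000 = 0.014 mol; V_base = moles/0.19 × 1000 = 73.7 mL. At equivalence only the conjugate base is present: [A⁻] = 0.014/0.124 = 1.1319e-01 M. Kb = Kw/Ka = 4.98e-10; [OH⁻] = √(Kb × [A⁻]) = 7.5043e-06; pOH = 5.12; pH = 14 - pOH = 8.88.

V = 73.7 mL, pH = 8.88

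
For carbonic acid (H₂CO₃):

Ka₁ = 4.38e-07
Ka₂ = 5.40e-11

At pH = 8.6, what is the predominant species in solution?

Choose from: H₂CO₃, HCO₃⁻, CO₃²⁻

pKa₁ = 6.36, pKa₂ = 10.27. For a polyprotic acid the predominant species crosses at each pKa: below pKa_n the protonated form dominates, above it the deprotonated form does. At pH = 8.6, the predominant species is HCO₃⁻.

HCO₃⁻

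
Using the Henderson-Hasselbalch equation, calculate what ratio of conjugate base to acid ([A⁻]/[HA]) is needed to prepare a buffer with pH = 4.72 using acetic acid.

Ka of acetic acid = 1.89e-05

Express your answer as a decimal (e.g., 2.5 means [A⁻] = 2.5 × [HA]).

pKa = -log(1.89e-05) = 4.7235. pH = pKa + log([A⁻]/[HA]), so log([A⁻]/[HA]) = pH − pKa = 4.72 − 4.7235 = -0.0035. [A⁻]/[HA] = 10^(-0.0035) = 0.992

[A⁻]/[HA] = 0.992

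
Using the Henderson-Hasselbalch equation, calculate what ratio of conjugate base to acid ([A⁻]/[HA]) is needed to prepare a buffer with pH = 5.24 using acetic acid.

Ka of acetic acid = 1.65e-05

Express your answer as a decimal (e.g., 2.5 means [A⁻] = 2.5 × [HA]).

pKa = -log(1.65e-05) = 4.7825. pH = pKa + log([A⁻]/[HA]), so log([A⁻]/[HA]) = pH − pKa = 5.24 − 4.7825 = 0.4575. [A⁻]/[HA] = 10^(0.4575) = 2.87

[A⁻]/[HA] = 2.87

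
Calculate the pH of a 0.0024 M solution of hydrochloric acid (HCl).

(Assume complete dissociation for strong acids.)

[H⁺] = 0.0024 M for strong acid. pH = -log[H⁺] = -log(0.0024)

pH = 2.62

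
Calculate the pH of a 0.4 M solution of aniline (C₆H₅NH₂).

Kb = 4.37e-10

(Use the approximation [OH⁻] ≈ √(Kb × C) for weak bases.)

[OH⁻] = √(Kb × C) = √(4.37e-10 × 0.4) = 1.3221e-05. pOH = 4.88, pH = 14 - pOH

pH = 9.12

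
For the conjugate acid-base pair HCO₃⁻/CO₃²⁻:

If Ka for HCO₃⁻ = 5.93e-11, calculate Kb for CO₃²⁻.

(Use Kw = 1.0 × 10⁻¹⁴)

For a conjugate pair Ka × Kb = Kw, so Kb = Kw/Ka = 1.0 × 10⁻¹⁴ / 5.93e-11 = 1.69e-04.

K_b = 1.69e-04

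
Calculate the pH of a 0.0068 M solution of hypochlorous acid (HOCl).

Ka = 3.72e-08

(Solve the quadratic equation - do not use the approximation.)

x² + Ka×x - Ka×C = 0. Using quadratic formula: [H⁺] = 1.5886e-05

pH = 4.80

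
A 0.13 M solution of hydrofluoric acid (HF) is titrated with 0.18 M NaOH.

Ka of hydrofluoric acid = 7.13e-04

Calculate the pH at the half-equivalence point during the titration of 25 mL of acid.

At half-equivalence [HA] = [A⁻], so Henderson-Hasselbalch gives pH = pKa = -log(7.13e-04) = 3.15.

pH = pKa = 3.15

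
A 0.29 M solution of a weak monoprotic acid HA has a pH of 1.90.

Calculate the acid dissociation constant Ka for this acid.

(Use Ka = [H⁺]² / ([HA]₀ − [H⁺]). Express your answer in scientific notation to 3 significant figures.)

[H⁺] = 10^(−pH) = 10^(−1.90) = 1.259e-02 M. For HA ⇌ H⁺ + A⁻, Ka = [H⁺][A⁻]/[HA] = [H⁺]² / ([HA]₀ − [H⁺]) = (1.259e-02)² / (0.29 − 1.259e-02) = 5.71e-04.

K_a = 5.71e-04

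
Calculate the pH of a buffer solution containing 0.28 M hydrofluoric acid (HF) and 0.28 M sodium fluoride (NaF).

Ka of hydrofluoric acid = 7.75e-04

pKa = -log(7.75e-04) = 3.11. pH = pKa + log([A⁻]/[HA]) = 3.11 + log(0.28/0.28)

pH = 3.11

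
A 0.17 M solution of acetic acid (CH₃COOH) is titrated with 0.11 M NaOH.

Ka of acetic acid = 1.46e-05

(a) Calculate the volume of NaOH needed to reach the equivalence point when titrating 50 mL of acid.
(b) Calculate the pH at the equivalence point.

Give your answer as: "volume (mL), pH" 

moles acid = 0.17 × 50/1000 = 0.0085 mol; V_base = moles/0.11 × 1000 = 77.3 mL. At equivalence only the conjugate base is present: [A⁻] = 0.0085/0.127 = 6.6786e-02 M. Kb = Kw/Ka = 6.85e-10; [OH⁻] = √(Kb × [A⁻]) = 6.7634e-06; pOH = 5.17; pH = 14 - pOH = 8.83.

V = 77.3 mL, pH = 8.83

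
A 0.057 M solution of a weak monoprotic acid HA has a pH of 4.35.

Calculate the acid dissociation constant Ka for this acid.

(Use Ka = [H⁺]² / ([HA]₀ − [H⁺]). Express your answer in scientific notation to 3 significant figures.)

[H⁺] = 10^(−pH) = 10^(−4.35) = 4.467e-05 M. For HA ⇌ H⁺ + A⁻, Ka = [H⁺][A⁻]/[HA] = [H⁺]² / ([HA]₀ − [H⁺]) = (4.467e-05)² / (0.057 − 4.467e-05) = 3.50e-08.

K_a = 3.50e-08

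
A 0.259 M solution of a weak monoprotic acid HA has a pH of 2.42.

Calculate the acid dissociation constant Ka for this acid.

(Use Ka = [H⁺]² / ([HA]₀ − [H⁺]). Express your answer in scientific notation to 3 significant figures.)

[H⁺] = 10^(−pH) = 10^(−2.42) = 3.802e-03 M. For HA ⇌ H⁺ + A⁻, Ka = [H⁺][A⁻]/[HA] = [H⁺]² / ([HA]₀ − [H⁺]) = (3.802e-03)² / (0.259 − 3.802e-03) = 5.66e-05.

K_a = 5.66e-05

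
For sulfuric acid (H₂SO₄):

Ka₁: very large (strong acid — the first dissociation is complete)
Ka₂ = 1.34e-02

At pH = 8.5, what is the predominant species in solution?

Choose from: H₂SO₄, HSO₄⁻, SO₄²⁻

The first dissociation is complete, so H₂SO₄ itself is never the predominant species in water; pKa₂ = -log(1.34e-02) = 1.87. For a polyprotic acid the predominant species crosses at each pKa: below pKa_n the protonated form dominates, above it the deprotonated form does. At pH = 8.5, the predominant species is SO₄²⁻.

SO₄²⁻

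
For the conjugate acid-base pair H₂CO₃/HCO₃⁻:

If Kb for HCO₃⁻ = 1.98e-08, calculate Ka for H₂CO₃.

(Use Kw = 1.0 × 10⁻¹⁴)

For a conjugate pair Ka × Kb = Kw, so Ka = Kw/Kb = 1.0 × 10⁻¹⁴ / 1.98e-08 = 5.05e-07.

K_a = 5.05e-07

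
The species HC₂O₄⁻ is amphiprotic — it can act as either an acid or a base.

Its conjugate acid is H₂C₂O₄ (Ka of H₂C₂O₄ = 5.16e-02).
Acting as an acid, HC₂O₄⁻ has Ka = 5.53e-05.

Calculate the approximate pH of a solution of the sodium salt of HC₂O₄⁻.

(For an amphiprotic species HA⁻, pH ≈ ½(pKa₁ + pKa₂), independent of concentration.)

pKa₁ = -log(5.16e-02) = 1.29; pKa₂ = -log(5.53e-05) = 4.26. For an amphiprotic species, pH ≈ ½(pKa₁ + pKa₂) = ½(1.29 + 4.26) = 2.77.

pH = 2.77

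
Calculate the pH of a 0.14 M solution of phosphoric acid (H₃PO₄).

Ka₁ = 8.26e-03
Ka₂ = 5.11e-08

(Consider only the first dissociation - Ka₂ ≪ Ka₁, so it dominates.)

First dissociation dominates. From Ka₁ = [H⁺][HA⁻]/[H₂A], x² + Ka₁·x − Ka₁·C = 0 with C = 0.14 M and Ka₁ = 8.26e-03. Solving: [H⁺] = (−Ka₁ + √(Ka₁² + 4·Ka₁·C)) / 2 = 3.0126e-02 M. pH = -log(3.0126e-02) = 1.52.

pH = 1.52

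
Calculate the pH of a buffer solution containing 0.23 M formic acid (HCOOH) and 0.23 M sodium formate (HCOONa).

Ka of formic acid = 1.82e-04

pKa = -log(1.82e-04) = 3.74. pH = pKa + log([A⁻]/[HA]) = 3.74 + log(0.23/0.23)

pH = 3.74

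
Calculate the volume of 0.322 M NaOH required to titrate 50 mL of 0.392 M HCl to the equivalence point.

At equivalence: moles acid = moles base. moles HCl = 0.392 × 50/1000 = 0.0196 mol. V_base = moles / 0.322 × 1000 = 60.9 mL.

V_{base} = 60.9 mL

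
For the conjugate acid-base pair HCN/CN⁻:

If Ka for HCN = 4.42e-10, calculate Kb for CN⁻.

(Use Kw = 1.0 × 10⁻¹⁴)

For a conjugate pair Ka × Kb = Kw, so Kb = Kw/Ka = 1.0 × 10⁻¹⁴ / 4.42e-10 = 2.26e-05.

K_b = 2.26e-05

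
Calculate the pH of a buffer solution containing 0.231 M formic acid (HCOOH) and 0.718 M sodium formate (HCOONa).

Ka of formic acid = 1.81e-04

pKa = -log(1.81e-04) = 3.74. pH = pKa + log([A⁻]/[HA]) = 3.74 + log(0.718/0.231)

pH = 4.23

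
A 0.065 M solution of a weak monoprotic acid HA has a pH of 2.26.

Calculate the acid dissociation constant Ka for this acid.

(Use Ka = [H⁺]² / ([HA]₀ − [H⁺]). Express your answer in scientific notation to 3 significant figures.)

[H⁺] = 10^(−pH) = 10^(−2.26) = 5.495e-03 M. For HA ⇌ H⁺ + A⁻, Ka = [H⁺][A⁻]/[HA] = [H⁺]² / ([HA]₀ − [H⁺]) = (5.495e-03)² / (0.065 − 5.495e-03) = 5.08e-04.

K_a = 5.08e-04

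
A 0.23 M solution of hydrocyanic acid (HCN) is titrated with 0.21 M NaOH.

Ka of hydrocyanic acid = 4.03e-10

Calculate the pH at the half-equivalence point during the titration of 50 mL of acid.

At half-equivalence [HA] = [A⁻], so Henderson-Hasselbalch gives pH = pKa = -log(4.03e-10) = 9.39.

pH = pKa = 9.39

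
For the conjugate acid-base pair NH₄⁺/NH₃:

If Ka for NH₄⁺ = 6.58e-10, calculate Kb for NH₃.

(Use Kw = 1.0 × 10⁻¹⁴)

For a conjugate pair Ka × Kb = Kw, so Kb = Kw/Ka = 1.0 × 10⁻¹⁴ / 6.58e-10 = 1.52e-05.

K_b = 1.52e-05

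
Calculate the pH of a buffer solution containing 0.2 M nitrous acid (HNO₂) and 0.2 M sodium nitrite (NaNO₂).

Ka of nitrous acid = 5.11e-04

pKa = -log(5.11e-04) = 3.29. pH = pKa + log([A⁻]/[HA]) = 3.29 + log(0.2/0.2)

pH = 3.29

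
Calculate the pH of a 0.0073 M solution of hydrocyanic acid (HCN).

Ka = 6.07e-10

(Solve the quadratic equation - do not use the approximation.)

x² + Ka×x - Ka×C = 0. Using quadratic formula: [H⁺] = 2.1047e-06

pH = 5.68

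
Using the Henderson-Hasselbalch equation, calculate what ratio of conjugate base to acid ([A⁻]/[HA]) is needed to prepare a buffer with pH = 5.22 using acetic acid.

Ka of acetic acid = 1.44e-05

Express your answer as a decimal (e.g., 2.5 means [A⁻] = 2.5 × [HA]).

pKa = -log(1.44e-05) = 4.8416. pH = pKa + log([A⁻]/[HA]), so log([A⁻]/[HA]) = pH − pKa = 5.22 − 4.8416 = 0.3784. [A⁻]/[HA] = 10^(0.3784) = 2.39

[A⁻]/[HA] = 2.39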